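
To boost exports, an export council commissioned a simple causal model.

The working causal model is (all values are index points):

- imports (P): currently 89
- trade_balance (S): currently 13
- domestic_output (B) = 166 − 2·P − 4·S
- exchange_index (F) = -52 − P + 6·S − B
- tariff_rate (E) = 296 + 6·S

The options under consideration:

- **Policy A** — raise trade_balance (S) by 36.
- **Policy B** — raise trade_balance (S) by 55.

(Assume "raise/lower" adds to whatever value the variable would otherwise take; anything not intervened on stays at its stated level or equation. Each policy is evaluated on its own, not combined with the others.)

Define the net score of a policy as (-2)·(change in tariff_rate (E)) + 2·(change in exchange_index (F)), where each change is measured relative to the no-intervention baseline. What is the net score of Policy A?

288

Baseline:
  P = 89
  S = 13
  B = 166 − 2·89 − 4·13 = -64
  F = -52 − 89 + 6·13 − (-64) = 1
  E = 296 + 6·13 = 374
Policy A (S + 36):
  P = 89
  S = 13 + 36 = 49
  B = 166 − 2·89 − 4·49 = -208
  F = -52 − 89 + 6·49 − (-208) = 361
  E = 296 + 6·49 = 590
ΔE = 590 − 374 = 216; ΔF = 361 − 1 = 360
Score = (-2)·216 + 2·360 = 288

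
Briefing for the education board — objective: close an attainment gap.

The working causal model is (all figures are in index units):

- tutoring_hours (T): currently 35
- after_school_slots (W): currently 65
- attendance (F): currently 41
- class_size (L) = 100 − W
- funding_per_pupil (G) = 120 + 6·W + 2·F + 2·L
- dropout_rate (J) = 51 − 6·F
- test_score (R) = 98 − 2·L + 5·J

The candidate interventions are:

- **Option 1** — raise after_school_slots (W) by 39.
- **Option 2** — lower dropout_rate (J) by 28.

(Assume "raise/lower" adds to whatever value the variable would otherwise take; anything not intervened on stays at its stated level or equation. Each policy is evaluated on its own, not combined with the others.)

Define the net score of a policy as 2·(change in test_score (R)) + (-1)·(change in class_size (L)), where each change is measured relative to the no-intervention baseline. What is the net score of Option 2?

-280

Baseline:
  W = 65
  F = 41
  L = 100 − 65 = 35
  J = 51 − 6·41 = -195
  R = 98 − 2·35 + 5·(-195) = -947
Option 2 (J − 28):
  W = 65
  F = 41
  L = 100 − 65 = 35
  J = 51 − 6·41 (−28 from intervention) = -223
  R = 98 − 2·35 + 5·(-223) = -1087
ΔR = -1087 − (-947) = -140; ΔL = 35 − 35 = 0
Score = 2·(-140) + (-1)·0 = -280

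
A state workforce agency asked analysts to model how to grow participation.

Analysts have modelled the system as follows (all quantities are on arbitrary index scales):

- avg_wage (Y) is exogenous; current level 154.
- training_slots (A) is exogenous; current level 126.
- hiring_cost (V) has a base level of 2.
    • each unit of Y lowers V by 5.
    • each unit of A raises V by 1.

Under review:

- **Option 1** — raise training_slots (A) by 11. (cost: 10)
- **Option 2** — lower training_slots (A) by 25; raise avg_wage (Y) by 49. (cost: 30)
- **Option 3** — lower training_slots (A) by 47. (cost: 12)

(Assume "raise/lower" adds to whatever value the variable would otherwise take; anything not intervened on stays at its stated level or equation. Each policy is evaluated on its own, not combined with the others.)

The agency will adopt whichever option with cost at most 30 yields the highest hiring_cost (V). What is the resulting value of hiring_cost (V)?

Option 1 (A + 11):
  Y = 154
  A = 126 + 11 = 137
  V = 2 − 5·154 + 137 = -631
Option 2 (A − 25, Y + 49):
  Y = 154 + 49 = 203
  A = 126 − 25 = 101
  V = 2 − 5·203 + 101 = -912
Option 3 (A − 47):
  Y = 154
  A = 126 − 47 = 79
  V = 2 − 5·154 + 79 = -689
Comparing — Option 1: V=-631, Option 2: V=-912, Option 3: V=-689. Highest is -631 (Option 1).

-631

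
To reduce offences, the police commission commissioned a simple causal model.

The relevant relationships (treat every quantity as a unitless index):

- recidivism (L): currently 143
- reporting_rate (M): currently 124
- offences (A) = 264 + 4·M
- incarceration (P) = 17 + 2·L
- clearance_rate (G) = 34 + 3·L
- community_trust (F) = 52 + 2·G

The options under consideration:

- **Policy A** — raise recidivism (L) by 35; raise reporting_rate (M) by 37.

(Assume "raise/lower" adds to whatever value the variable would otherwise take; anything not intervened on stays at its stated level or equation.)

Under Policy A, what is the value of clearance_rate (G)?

Policy A (L + 35, M + 37):
  L = 143 + 35 = 178
  G = 34 + 3·178 = 568

568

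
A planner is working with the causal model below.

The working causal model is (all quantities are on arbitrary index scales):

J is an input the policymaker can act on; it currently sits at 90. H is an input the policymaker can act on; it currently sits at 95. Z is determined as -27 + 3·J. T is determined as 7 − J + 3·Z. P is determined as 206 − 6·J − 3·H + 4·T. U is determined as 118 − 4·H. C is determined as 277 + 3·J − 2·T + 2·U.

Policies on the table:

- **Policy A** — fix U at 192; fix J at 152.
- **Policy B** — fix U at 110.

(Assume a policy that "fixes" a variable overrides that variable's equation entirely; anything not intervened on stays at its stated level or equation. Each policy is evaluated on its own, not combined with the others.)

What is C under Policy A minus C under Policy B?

Policy A (U := 192, J := 152):
  J = 152
  H = 95
  Z = -27 + 3·152 = 429
  T = 7 − 152 + 3·429 = 1142
  U = 192
  C = 277 + 3·152 − 2·1142 + 2·192 = -1167
Policy B (U := 110):
  J = 90
  H = 95
  Z = -27 + 3·90 = 243
  T = 7 − 90 + 3·243 = 646
  U = 110
  C = 277 + 3·90 − 2·646 + 2·110 = -525
C: -1167 − (-525) = -642

-642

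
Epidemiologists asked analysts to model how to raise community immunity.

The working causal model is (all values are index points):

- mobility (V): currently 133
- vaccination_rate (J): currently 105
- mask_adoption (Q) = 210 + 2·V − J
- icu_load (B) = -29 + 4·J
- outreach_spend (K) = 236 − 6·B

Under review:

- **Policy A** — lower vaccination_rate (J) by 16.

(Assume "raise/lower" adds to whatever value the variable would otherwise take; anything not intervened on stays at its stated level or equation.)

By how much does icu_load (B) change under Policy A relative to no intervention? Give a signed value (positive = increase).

-64

Baseline:
  J = 105
  B = -29 + 4·105 = 391
Policy A (J − 16):
  J = 105 − 16 = 89
  B = -29 + 4·89 = 327
Change in B: 327 − 391 = -64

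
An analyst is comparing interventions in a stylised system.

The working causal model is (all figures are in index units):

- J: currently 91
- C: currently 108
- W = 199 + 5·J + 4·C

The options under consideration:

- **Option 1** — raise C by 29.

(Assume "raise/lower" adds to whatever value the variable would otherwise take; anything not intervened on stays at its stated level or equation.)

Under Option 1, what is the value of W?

1202

Option 1 (C + 29):
  J = 91
  C = 108 + 29 = 137
  W = 199 + 5·91 + 4·137 = 1202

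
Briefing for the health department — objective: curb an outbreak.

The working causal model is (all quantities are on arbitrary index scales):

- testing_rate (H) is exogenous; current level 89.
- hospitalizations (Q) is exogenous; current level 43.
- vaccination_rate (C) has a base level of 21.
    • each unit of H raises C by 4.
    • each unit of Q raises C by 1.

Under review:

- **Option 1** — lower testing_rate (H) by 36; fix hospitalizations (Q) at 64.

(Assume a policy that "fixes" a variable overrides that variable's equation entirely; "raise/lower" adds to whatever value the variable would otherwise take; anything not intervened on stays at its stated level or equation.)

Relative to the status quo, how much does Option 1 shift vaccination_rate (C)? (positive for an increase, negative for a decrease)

Baseline:
  H = 89
  Q = 43
  C = 21 + 4·89 + 43 = 420
Option 1 (H − 36, Q := 64):
  H = 89 − 36 = 53
  Q = 64
  C = 21 + 4·53 + 64 = 297
Change in C: 297 − 420 = -123

-123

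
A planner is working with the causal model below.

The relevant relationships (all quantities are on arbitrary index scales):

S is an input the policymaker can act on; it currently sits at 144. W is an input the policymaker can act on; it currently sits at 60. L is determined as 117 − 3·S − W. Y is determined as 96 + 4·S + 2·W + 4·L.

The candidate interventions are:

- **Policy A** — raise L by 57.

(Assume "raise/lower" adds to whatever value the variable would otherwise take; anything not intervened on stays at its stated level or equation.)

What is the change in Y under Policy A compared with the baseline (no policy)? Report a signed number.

228

Baseline:
  S = 144
  W = 60
  L = 117 − 3·144 − 60 = -375
  Y = 96 + 4·144 + 2·60 + 4·(-375) = -708
Policy A (L + 57):
  S = 144
  W = 60
  L = 117 − 3·144 − 60 (+57 from intervention) = -318
  Y = 96 + 4·144 + 2·60 + 4·(-318) = -480
Change in Y: -480 − (-708) = 228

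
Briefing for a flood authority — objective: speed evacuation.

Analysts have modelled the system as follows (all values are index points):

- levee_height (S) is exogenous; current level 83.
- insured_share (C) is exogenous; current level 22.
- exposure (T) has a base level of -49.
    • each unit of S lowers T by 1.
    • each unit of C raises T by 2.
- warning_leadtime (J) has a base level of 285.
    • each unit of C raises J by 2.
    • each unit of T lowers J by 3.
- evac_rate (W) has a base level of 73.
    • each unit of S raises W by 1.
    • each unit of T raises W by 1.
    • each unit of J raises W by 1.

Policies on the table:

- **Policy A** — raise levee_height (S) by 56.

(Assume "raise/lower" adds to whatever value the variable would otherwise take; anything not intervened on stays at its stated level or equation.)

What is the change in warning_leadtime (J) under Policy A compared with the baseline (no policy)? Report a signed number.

Baseline:
  S = 83
  C = 22
  T = -49 − 83 + 2·22 = -88
  J = 285 + 2·22 − 3·(-88) = 593
Policy A (S + 56):
  S = 83 + 56 = 139
  C = 22
  T = -49 − 139 + 2·22 = -144
  J = 285 + 2·22 − 3·(-144) = 761
Change in J: 761 − 593 = 168

168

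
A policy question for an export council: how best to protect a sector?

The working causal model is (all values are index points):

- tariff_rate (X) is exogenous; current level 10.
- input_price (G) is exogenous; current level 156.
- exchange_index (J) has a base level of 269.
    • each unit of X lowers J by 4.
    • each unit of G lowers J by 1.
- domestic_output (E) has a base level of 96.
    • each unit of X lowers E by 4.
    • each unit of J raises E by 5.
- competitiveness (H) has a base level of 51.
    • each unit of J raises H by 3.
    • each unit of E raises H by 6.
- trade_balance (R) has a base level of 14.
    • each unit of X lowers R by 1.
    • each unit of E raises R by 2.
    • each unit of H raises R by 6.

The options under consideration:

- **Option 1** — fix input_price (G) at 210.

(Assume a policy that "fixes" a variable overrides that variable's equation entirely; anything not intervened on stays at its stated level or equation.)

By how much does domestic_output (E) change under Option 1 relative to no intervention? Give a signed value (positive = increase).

Baseline:
  X = 10
  G = 156
  J = 269 − 4·10 − 156 = 73
  E = 96 − 4·10 + 5·73 = 421
Option 1 (G := 210):
  X = 10
  G = 210
  J = 269 − 4·10 − 210 = 19
  E = 96 − 4·10 + 5·19 = 151
Change in E: 151 − 421 = -270

-270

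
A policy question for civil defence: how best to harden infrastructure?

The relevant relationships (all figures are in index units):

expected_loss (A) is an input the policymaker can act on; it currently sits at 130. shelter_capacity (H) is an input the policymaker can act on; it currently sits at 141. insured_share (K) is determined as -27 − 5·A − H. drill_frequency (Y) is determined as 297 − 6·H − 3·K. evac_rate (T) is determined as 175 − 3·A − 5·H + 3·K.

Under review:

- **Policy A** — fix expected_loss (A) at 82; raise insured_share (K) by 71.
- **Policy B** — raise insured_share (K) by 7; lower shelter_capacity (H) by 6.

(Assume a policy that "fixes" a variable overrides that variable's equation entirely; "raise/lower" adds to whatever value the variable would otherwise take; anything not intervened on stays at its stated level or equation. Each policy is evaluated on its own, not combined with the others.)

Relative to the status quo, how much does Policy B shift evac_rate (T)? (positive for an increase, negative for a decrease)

69

Baseline:
  A = 130
  H = 141
  K = -27 − 5·130 − 141 = -818
  T = 175 − 3·130 − 5·141 + 3·(-818) = -3374
Policy B (K + 7, H − 6):
  A = 130
  H = 141 − 6 = 135
  K = -27 − 5·130 − 135 (+7 from intervention) = -805
  T = 175 − 3·130 − 5·135 + 3·(-805) = -3305
Change in T: -3305 − (-3374) = 69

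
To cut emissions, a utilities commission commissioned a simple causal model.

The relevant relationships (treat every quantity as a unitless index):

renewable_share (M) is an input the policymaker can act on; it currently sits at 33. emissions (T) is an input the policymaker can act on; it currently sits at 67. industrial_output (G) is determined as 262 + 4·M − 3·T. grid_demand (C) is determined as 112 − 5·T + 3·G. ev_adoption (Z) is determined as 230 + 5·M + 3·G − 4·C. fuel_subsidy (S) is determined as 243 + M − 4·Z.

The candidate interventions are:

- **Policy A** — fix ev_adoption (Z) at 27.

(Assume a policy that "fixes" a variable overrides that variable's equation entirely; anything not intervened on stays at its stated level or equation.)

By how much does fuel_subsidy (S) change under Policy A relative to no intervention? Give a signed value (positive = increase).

Baseline:
  M = 33
  T = 67
  G = 262 + 4·33 − 3·67 = 193
  C = 112 − 5·67 + 3·193 = 356
  Z = 230 + 5·33 + 3·193 − 4·356 = -450
  S = 243 + 33 − 4·(-450) = 2076
Policy A (Z := 27):
  M = 33
  T = 67
  G = 262 + 4·33 − 3·67 = 193
  C = 112 − 5·67 + 3·193 = 356
  Z = 27
  S = 243 + 33 − 4·27 = 168
Change in S: 168 − 2076 = -1908

-1908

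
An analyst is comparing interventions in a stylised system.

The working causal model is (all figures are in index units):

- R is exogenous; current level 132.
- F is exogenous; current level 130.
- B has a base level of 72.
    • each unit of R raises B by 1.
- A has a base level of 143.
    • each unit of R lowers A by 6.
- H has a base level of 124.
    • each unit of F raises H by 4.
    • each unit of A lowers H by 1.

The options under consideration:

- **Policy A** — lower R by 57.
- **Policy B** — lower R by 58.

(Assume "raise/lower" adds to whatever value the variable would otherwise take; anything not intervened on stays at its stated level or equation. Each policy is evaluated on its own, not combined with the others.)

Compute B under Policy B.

Policy B (R − 58):
  R = 132 − 58 = 74
  B = 72 + 74 = 146

146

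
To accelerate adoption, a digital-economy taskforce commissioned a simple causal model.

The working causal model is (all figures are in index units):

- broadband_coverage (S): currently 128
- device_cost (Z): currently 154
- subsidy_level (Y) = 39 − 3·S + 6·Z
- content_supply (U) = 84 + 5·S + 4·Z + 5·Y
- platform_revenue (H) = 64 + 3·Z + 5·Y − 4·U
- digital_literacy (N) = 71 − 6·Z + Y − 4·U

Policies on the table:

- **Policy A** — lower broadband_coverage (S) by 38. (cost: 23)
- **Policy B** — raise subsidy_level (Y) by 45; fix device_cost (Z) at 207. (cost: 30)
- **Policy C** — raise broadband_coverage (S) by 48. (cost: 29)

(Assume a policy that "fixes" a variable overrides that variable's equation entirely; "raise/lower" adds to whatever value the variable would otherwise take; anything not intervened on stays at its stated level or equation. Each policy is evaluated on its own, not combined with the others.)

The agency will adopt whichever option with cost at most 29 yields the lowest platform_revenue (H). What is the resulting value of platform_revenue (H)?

Policy A (S − 38):
  S = 128 − 38 = 90
  Z = 154
  Y = 39 − 3·90 + 6·154 = 693
  U = 84 + 5·90 + 4·154 + 5·693 = 4615
  H = 64 + 3·154 + 5·693 − 4·4615 = -14469
Policy C (S + 48):
  S = 128 + 48 = 176
  Z = 154
  Y = 39 − 3·176 + 6·154 = 435
  U = 84 + 5·176 + 4·154 + 5·435 = 3755
  H = 64 + 3·154 + 5·435 − 4·3755 = -12319
Comparing — Policy A: H=-14469, Policy C: H=-12319. Lowest is -14469 (Policy A).

-14469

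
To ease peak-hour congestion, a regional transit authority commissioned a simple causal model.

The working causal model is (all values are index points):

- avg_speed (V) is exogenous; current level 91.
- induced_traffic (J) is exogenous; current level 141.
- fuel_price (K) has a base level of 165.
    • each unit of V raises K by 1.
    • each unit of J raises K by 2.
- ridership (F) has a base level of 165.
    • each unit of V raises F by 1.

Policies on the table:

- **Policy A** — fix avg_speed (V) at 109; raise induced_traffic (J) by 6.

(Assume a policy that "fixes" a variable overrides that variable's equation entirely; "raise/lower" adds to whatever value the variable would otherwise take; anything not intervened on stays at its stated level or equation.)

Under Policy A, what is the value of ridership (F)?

Policy A (V := 109, J + 6):
  V = 109
  F = 165 + 109 = 274

274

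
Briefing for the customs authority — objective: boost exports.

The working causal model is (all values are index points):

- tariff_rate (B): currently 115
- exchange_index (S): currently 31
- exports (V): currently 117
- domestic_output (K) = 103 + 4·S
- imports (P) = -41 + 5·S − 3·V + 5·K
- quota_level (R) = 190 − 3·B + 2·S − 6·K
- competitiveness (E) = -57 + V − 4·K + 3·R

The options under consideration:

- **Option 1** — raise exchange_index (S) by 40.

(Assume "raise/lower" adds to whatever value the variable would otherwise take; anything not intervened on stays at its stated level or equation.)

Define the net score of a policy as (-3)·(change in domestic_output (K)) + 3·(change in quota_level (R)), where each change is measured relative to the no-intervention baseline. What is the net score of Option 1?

Baseline:
  B = 115
  S = 31
  K = 103 + 4·31 = 227
  R = 190 − 3·115 + 2·31 − 6·227 = -1455
Option 1 (S + 40):
  B = 115
  S = 31 + 40 = 71
  K = 103 + 4·71 = 387
  R = 190 − 3·115 + 2·71 − 6·387 = -2335
ΔK = 387 − 227 = 160; ΔR = -2335 − (-1455) = -880
Score = (-3)·160 + 3·(-880) = -3120

-3120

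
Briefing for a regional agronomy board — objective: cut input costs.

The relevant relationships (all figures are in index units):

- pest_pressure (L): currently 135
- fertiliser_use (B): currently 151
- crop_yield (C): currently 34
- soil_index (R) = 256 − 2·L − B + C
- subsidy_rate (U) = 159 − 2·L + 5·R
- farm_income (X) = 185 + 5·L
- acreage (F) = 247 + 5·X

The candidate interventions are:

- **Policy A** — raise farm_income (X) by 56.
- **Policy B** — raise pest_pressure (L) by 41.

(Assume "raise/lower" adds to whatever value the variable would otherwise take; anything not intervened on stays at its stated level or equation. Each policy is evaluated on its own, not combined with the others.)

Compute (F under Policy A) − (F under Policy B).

Policy A (X + 56):
  L = 135
  X = 185 + 5·135 (+56 from intervention) = 916
  F = 247 + 5·916 = 4827
Policy B (L + 41):
  L = 135 + 41 = 176
  X = 185 + 5·176 = 1065
  F = 247 + 5·1065 = 5572
F: 4827 − 5572 = -745

-745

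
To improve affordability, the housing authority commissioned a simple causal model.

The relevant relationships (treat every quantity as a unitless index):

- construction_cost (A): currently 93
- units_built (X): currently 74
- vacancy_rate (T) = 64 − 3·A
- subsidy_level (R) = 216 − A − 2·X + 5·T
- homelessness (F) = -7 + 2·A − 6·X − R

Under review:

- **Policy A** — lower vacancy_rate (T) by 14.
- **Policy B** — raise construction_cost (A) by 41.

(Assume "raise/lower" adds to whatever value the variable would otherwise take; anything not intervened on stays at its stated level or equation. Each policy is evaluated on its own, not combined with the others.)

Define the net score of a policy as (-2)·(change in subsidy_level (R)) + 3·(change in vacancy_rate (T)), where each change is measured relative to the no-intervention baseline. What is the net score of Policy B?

943

Baseline:
  A = 93
  X = 74
  T = 64 − 3·93 = -215
  R = 216 − 93 − 2·74 + 5·(-215) = -1100
Policy B (A + 41):
  A = 93 + 41 = 134
  X = 74
  T = 64 − 3·134 = -338
  R = 216 − 134 − 2·74 + 5·(-338) = -1756
ΔR = -1756 − (-1100) = -656; ΔT = -338 − (-215) = -123
Score = (-2)·(-656) + 3·(-123) = 943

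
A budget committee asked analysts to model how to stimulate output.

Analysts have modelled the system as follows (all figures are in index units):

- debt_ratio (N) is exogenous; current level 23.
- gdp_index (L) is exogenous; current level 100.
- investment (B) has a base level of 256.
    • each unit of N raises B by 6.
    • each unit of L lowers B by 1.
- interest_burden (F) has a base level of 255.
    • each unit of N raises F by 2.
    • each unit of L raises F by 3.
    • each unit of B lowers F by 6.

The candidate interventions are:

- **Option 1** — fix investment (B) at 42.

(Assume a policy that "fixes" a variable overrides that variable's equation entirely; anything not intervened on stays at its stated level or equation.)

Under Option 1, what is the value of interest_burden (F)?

Option 1 (B := 42):
  N = 23
  L = 100
  B = 42
  F = 255 + 2·23 + 3·100 − 6·42 = 349

349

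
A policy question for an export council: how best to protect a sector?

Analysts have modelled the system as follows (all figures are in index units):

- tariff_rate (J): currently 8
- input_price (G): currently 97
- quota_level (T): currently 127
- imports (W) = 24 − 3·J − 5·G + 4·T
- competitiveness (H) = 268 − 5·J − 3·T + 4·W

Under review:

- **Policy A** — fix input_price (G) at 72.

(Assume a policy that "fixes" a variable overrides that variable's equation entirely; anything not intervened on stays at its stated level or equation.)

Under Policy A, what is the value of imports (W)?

Policy A (G := 72):
  J = 8
  G = 72
  T = 127
  W = 24 − 3·8 − 5·72 + 4·127 = 148

148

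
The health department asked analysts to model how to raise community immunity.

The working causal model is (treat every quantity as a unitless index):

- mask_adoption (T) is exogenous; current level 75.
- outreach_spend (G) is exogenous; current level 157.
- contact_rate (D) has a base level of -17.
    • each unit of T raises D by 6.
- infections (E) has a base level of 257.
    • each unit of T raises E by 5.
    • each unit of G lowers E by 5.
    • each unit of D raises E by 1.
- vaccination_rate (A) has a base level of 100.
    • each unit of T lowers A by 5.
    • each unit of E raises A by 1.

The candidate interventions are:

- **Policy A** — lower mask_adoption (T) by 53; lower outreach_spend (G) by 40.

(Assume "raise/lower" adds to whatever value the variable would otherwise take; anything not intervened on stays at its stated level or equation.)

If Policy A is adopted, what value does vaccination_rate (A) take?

-113

Policy A (T − 53, G − 40):
  T = 75 − 53 = 22
  G = 157 − 40 = 117
  D = -17 + 6·22 = 115
  E = 257 + 5·22 − 5·117 + 115 = -103
  A = 100 − 5·22 + (-103) = -113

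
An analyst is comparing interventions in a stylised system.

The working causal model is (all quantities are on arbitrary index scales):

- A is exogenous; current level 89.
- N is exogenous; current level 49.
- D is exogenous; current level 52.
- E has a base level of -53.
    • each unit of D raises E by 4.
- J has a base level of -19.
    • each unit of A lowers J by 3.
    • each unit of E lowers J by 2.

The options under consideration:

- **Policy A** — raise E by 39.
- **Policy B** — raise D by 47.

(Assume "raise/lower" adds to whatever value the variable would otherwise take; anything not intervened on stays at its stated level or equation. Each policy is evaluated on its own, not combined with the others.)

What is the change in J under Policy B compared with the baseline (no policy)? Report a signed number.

Baseline:
  A = 89
  D = 52
  E = -53 + 4·52 = 155
  J = -19 − 3·89 − 2·155 = -596
Policy B (D + 47):
  A = 89
  D = 52 + 47 = 99
  E = -53 + 4·99 = 343
  J = -19 − 3·89 − 2·343 = -972
Change in J: -972 − (-596) = -376

-376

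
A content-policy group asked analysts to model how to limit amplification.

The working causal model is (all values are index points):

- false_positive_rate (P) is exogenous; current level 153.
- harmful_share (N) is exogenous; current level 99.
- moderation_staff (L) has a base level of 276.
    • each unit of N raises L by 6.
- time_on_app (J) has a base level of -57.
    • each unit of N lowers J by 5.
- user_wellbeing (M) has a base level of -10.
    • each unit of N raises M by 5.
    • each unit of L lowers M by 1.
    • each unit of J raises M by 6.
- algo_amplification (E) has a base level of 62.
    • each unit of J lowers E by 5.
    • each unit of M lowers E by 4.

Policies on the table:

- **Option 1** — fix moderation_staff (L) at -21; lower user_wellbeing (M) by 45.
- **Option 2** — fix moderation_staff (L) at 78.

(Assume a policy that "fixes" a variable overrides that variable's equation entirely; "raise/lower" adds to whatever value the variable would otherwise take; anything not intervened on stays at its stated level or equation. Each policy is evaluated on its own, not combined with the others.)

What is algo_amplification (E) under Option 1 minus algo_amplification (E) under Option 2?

-216

Option 1 (L := -21, M − 45):
  N = 99
  L = -21
  J = -57 − 5·99 = -552
  M = -10 + 5·99 − (-21) + 6·(-552) (−45 from intervention) = -2851
  E = 62 − 5·(-552) − 4·(-2851) = 14226
Option 2 (L := 78):
  N = 99
  L = 78
  J = -57 − 5·99 = -552
  M = -10 + 5·99 − 78 + 6·(-552) = -2905
  E = 62 − 5·(-552) − 4·(-2905) = 14442
E: 14226 − 14442 = -216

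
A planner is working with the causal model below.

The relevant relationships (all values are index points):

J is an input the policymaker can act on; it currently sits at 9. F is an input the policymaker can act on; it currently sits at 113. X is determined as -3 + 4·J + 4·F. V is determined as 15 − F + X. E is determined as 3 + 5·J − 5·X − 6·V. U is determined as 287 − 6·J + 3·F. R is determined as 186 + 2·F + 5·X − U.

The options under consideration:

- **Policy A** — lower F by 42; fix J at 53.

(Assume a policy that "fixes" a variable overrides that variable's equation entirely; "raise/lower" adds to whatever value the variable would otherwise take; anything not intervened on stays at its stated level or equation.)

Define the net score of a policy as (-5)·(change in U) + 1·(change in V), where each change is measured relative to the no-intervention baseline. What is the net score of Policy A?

Baseline:
  J = 9
  F = 113
  X = -3 + 4·9 + 4·113 = 485
  V = 15 − 113 + 485 = 387
  U = 287 − 6·9 + 3·113 = 572
Policy A (F − 42, J := 53):
  J = 53
  F = 113 − 42 = 71
  X = -3 + 4·53 + 4·71 = 493
  V = 15 − 71 + 493 = 437
  U = 287 − 6·53 + 3·71 = 182
ΔU = 182 − 572 = -390; ΔV = 437 − 387 = 50
Score = (-5)·(-390) + 1·50 = 2000

2000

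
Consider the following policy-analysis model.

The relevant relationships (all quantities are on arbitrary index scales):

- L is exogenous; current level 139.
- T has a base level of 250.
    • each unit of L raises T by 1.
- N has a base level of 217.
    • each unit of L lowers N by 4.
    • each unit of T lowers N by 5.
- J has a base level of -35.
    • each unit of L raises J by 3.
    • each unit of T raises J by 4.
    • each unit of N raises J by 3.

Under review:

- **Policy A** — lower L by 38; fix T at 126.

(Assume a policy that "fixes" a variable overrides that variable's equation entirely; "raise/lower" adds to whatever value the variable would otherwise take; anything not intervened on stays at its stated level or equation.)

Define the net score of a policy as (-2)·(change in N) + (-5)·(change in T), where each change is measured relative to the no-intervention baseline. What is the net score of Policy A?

-1619

Baseline:
  L = 139
  T = 250 + 139 = 389
  N = 217 − 4·139 − 5·389 = -2284
Policy A (L − 38, T := 126):
  L = 139 − 38 = 101
  T = 126
  N = 217 − 4·101 − 5·126 = -817
ΔN = -817 − (-2284) = 1467; ΔT = 126 − 389 = -263
Score = (-2)·1467 + (-5)·(-263) = -1619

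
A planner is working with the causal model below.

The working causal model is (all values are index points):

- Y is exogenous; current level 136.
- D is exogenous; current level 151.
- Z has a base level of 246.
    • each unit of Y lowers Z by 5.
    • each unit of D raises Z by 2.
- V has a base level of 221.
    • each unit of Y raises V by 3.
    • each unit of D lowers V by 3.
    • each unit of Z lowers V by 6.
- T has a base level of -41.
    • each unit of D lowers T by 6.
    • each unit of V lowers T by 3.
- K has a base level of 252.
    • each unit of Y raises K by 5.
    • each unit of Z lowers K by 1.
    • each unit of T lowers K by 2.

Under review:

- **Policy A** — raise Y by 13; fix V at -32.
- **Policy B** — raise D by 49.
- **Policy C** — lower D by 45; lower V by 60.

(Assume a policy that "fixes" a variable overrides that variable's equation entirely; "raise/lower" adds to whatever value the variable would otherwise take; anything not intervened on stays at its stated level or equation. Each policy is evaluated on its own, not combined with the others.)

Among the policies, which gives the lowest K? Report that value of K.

2896

Policy A (Y + 13, V := -32):
  Y = 136 + 13 = 149
  D = 151
  Z = 246 − 5·149 + 2·151 = -197
  V = -32
  T = -41 − 6·151 − 3·(-32) = -851
  K = 252 + 5·149 − (-197) − 2·(-851) = 2896
Policy B (D + 49):
  Y = 136
  D = 151 + 49 = 200
  Z = 246 − 5·136 + 2·200 = -34
  V = 221 + 3·136 − 3·200 − 6·(-34) = 233
  T = -41 − 6·200 − 3·233 = -1940
  K = 252 + 5·136 − (-34) − 2·(-1940) = 4846
Policy C (D − 45, V − 60):
  Y = 136
  D = 151 − 45 = 106
  Z = 246 − 5·136 + 2·106 = -222
  V = 221 + 3·136 − 3·106 − 6·(-222) (−60 from intervention) = 1583
  T = -41 − 6·106 − 3·1583 = -5426
  K = 252 + 5·136 − (-222) − 2·(-5426) = 12006
Comparing — Policy A: K=2896, Policy B: K=4846, Policy C: K=12006. Lowest is 2896 (Policy A).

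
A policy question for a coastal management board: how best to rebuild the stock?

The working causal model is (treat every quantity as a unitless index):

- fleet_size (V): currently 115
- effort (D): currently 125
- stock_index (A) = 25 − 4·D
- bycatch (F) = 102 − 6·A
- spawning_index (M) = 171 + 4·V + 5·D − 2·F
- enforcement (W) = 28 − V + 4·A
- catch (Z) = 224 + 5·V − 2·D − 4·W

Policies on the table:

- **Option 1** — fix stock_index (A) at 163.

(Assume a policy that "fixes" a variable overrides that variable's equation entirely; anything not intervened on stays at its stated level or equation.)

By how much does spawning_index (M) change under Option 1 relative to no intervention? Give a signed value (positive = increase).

7656

Baseline:
  V = 115
  D = 125
  A = 25 − 4·125 = -475
  F = 102 − 6·(-475) = 2952
  M = 171 + 4·115 + 5·125 − 2·2952 = -4648
Option 1 (A := 163):
  V = 115
  D = 125
  A = 163
  F = 102 − 6·163 = -876
  M = 171 + 4·115 + 5·125 − 2·(-876) = 3008
Change in M: 3008 − (-4648) = 7656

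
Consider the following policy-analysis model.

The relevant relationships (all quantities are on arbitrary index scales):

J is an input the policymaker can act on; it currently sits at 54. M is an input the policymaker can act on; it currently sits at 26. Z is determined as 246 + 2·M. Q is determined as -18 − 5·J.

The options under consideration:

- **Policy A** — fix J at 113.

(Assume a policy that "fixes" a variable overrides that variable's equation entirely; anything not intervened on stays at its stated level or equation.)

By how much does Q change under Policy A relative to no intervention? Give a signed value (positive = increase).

Baseline:
  J = 54
  Q = -18 − 5·54 = -288
Policy A (J := 113):
  J = 113
  Q = -18 − 5·113 = -583
Change in Q: -583 − (-288) = -295

-295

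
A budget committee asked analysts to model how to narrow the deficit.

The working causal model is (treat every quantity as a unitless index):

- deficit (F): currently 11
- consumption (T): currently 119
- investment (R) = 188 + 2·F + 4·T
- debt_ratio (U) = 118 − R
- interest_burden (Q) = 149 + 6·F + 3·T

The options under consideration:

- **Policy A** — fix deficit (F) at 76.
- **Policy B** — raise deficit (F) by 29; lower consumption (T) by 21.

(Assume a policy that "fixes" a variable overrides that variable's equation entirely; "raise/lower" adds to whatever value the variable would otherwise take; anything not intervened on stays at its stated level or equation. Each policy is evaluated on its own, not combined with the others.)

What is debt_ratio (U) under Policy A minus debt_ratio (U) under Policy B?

Policy A (F := 76):
  F = 76
  T = 119
  R = 188 + 2·76 + 4·119 = 816
  U = 118 − 816 = -698
Policy B (F + 29, T − 21):
  F = 11 + 29 = 40
  T = 119 − 21 = 98
  R = 188 + 2·40 + 4·98 = 660
  U = 118 − 660 = -542
U: -698 − (-542) = -156

-156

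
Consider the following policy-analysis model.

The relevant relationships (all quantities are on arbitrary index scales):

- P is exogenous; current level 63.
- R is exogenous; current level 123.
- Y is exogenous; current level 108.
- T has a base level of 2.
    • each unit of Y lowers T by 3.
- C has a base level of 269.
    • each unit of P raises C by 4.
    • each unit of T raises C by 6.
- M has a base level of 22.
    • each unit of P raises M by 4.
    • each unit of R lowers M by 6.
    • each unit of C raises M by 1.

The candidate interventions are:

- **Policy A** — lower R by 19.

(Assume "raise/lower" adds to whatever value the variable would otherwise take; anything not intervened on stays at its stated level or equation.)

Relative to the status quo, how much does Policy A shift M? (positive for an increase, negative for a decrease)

114

Baseline:
  P = 63
  R = 123
  Y = 108
  T = 2 − 3·108 = -322
  C = 269 + 4·63 + 6·(-322) = -1411
  M = 22 + 4·63 − 6·123 + (-1411) = -1875
Policy A (R − 19):
  P = 63
  R = 123 − 19 = 104
  Y = 108
  T = 2 − 3·108 = -322
  C = 269 + 4·63 + 6·(-322) = -1411
  M = 22 + 4·63 − 6·104 + (-1411) = -1761
Change in M: -1761 − (-1875) = 114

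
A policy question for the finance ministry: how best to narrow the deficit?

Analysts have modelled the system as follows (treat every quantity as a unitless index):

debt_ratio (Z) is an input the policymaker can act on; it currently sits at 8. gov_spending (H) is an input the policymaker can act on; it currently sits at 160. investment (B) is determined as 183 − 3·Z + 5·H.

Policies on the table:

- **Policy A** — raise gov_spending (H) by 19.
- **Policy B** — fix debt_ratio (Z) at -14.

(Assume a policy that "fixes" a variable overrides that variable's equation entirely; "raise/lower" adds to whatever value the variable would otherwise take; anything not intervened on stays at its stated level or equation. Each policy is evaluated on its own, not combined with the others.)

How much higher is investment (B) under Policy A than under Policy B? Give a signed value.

29

Policy A (H + 19):
  Z = 8
  H = 160 + 19 = 179
  B = 183 − 3·8 + 5·179 = 1054
Policy B (Z := -14):
  Z = -14
  H = 160
  B = 183 − 3·(-14) + 5·160 = 1025
B: 1054 − 1025 = 29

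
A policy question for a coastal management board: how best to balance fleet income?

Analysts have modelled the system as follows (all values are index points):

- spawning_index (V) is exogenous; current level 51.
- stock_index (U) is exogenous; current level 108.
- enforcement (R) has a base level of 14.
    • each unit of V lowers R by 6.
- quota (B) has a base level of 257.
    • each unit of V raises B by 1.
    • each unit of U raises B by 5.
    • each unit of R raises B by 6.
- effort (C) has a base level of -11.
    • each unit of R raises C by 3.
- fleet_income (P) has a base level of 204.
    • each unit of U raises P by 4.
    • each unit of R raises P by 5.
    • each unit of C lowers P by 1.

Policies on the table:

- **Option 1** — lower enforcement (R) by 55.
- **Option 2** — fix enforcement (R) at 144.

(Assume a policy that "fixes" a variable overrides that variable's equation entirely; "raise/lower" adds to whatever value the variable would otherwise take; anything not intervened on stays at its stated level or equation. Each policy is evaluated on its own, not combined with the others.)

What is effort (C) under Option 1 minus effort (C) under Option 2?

-1473

Option 1 (R − 55):
  V = 51
  R = 14 − 6·51 (−55 from intervention) = -347
  C = -11 + 3·(-347) = -1052
Option 2 (R := 144):
  V = 51
  R = 144
  C = -11 + 3·144 = 421
C: -1052 − 421 = -1473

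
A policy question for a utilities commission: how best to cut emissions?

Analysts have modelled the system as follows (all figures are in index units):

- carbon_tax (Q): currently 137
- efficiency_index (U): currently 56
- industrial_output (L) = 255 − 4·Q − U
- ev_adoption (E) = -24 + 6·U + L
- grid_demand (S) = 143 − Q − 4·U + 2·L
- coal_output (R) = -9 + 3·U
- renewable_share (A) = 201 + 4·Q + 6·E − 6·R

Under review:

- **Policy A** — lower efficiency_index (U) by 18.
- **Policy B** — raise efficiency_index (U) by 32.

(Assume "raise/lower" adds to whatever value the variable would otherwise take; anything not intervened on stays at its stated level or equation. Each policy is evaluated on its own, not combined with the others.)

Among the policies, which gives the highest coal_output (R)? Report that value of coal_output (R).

255

Policy A (U − 18):
  U = 56 − 18 = 38
  R = -9 + 3·38 = 105
Policy B (U + 32):
  U = 56 + 32 = 88
  R = -9 + 3·88 = 255
Comparing — Policy A: R=105, Policy B: R=255. Highest is 255 (Policy B).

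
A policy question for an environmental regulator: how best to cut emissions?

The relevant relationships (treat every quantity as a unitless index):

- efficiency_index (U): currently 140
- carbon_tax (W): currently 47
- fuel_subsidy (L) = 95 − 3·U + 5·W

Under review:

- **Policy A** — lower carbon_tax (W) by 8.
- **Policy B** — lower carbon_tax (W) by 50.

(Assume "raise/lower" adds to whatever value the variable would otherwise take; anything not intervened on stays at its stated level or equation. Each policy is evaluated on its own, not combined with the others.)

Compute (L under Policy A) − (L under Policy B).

210

Policy A (W − 8):
  U = 140
  W = 47 − 8 = 39
  L = 95 − 3·140 + 5·39 = -130
Policy B (W − 50):
  U = 140
  W = 47 − 50 = -3
  L = 95 − 3·140 + 5·(-3) = -340
L: -130 − (-340) = 210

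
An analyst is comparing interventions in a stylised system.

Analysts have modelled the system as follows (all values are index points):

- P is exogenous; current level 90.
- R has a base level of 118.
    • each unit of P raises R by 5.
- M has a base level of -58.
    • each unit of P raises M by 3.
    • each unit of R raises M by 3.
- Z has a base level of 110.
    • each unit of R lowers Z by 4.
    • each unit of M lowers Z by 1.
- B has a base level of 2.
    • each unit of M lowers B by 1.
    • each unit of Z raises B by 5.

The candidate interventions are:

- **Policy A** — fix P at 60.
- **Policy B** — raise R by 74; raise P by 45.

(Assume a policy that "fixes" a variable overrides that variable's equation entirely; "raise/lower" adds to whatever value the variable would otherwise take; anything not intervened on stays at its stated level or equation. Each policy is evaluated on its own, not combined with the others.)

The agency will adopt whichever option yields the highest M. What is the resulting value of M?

Policy A (P := 60):
  P = 60
  R = 118 + 5·60 = 418
  M = -58 + 3·60 + 3·418 = 1376
Policy B (R + 74, P + 45):
  P = 90 + 45 = 135
  R = 118 + 5·135 (+74 from intervention) = 867
  M = -58 + 3·135 + 3·867 = 2948
Comparing — Policy A: M=1376, Policy B: M=2948. Highest is 2948 (Policy B).

2948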